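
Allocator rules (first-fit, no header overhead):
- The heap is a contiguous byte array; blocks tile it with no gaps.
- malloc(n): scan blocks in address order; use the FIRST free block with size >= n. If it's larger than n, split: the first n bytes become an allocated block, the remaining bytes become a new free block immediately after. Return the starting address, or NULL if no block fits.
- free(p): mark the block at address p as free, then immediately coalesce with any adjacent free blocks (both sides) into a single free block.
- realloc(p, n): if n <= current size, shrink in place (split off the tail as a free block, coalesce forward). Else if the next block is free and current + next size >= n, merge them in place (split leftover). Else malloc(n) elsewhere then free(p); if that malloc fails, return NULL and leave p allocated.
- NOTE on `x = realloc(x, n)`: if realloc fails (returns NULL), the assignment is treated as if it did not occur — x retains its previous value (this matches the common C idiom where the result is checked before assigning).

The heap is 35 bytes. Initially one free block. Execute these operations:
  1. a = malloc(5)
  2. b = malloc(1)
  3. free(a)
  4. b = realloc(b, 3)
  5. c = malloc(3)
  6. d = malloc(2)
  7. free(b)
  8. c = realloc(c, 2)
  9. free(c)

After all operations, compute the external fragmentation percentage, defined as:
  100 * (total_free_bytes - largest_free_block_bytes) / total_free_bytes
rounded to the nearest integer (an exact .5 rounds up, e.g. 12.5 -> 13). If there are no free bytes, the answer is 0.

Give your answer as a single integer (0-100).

Answer: 9

Derivation:
Op 1: a = malloc(5) -> a = 0; heap: [0-4 ALLOC][5-34 FREE]
Op 2: b = malloc(1) -> b = 5; heap: [0-4 ALLOC][5-5 ALLOC][6-34 FREE]
Op 3: free(a) -> (freed a); heap: [0-4 FREE][5-5 ALLOC][6-34 FREE]
Op 4: b = realloc(b, 3) -> b = 5; heap: [0-4 FREE][5-7 ALLOC][8-34 FREE]
Op 5: c = malloc(3) -> c = 0; heap: [0-2 ALLOC][3-4 FREE][5-7 ALLOC][8-34 FREE]
Op 6: d = malloc(2) -> d = 3; heap: [0-2 ALLOC][3-4 ALLOC][5-7 ALLOC][8-34 FREE]
Op 7: free(b) -> (freed b); heap: [0-2 ALLOC][3-4 ALLOC][5-34 FREE]
Op 8: c = realloc(c, 2) -> c = 0; heap: [0-1 ALLOC][2-2 FREE][3-4 ALLOC][5-34 FREE]
Op 9: free(c) -> (freed c); heap: [0-2 FREE][3-4 ALLOC][5-34 FREE]
Free blocks: [3 30] total_free=33 largest=30 -> 100*(33-30)/33 = 300/33 ≈ 9.091 -> rounds to 9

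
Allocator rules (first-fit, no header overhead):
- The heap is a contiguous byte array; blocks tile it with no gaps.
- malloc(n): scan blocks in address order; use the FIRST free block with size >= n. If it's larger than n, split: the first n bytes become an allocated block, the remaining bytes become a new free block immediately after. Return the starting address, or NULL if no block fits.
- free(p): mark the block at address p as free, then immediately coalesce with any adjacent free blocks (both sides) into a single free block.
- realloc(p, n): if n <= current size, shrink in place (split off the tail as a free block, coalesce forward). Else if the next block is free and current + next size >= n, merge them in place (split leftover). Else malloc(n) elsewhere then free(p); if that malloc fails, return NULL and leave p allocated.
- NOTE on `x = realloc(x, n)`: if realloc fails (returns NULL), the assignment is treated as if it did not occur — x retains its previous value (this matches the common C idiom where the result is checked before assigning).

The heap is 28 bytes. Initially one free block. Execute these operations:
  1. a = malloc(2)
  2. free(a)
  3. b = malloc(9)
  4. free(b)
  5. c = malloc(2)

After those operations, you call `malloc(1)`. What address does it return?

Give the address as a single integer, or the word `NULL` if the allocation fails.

Op 1: a = malloc(2) -> a = 0; heap: [0-1 ALLOC][2-27 FREE]
Op 2: free(a) -> (freed a); heap: [0-27 FREE]
Op 3: b = malloc(9) -> b = 0; heap: [0-8 ALLOC][9-27 FREE]
Op 4: free(b) -> (freed b); heap: [0-27 FREE]
Op 5: c = malloc(2) -> c = 0; heap: [0-1 ALLOC][2-27 FREE]
malloc(1): first-fit scan over [0-1 ALLOC][2-27 FREE] -> 2

Answer: 2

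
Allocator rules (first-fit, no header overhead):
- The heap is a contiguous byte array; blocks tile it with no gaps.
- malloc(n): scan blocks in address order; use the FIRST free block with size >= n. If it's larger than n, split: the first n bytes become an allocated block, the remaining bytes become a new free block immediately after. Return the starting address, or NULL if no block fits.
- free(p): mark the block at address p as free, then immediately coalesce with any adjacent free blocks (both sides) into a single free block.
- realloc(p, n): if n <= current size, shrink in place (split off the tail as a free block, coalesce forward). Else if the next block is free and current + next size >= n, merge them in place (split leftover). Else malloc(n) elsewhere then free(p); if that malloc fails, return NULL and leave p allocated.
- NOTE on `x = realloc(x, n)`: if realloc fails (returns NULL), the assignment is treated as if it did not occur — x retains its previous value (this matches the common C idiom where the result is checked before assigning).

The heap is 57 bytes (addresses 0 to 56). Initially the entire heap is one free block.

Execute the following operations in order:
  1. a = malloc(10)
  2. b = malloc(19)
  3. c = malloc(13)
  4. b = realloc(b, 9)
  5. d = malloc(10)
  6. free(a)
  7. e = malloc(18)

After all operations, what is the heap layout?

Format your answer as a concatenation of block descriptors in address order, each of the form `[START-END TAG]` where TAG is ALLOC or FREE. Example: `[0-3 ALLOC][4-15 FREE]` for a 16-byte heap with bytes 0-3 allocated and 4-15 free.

Op 1: a = malloc(10) -> a = 0; heap: [0-9 ALLOC][10-56 FREE]
Op 2: b = malloc(19) -> b = 10; heap: [0-9 ALLOC][10-28 ALLOC][29-56 FREE]
Op 3: c = malloc(13) -> c = 29; heap: [0-9 ALLOC][10-28 ALLOC][29-41 ALLOC][42-56 FREE]
Op 4: b = realloc(b, 9) -> b = 10; heap: [0-9 ALLOC][10-18 ALLOC][19-28 FREE][29-41 ALLOC][42-56 FREE]
Op 5: d = malloc(10) -> d = 19; heap: [0-9 ALLOC][10-18 ALLOC][19-28 ALLOC][29-41 ALLOC][42-56 FREE]
Op 6: free(a) -> (freed a); heap: [0-9 FREE][10-18 ALLOC][19-28 ALLOC][29-41 ALLOC][42-56 FREE]
Op 7: e = malloc(18) -> e = NULL; heap: [0-9 FREE][10-18 ALLOC][19-28 ALLOC][29-41 ALLOC][42-56 FREE]

Answer: [0-9 FREE][10-18 ALLOC][19-28 ALLOC][29-41 ALLOC][42-56 FREE]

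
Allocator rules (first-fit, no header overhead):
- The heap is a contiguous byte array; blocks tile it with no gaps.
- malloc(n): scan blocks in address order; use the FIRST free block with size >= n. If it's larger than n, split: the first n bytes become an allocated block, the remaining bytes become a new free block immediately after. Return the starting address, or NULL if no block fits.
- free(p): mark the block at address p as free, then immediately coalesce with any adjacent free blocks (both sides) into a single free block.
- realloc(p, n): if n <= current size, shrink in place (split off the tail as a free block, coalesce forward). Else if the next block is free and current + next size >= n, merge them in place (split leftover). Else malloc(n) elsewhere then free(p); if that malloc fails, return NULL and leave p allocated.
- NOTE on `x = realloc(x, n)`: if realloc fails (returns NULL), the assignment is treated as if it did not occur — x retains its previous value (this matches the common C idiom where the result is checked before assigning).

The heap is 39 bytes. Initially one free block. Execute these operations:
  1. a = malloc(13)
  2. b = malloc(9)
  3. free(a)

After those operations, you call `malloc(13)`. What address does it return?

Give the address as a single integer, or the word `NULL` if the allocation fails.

Answer: 0

Derivation:
Op 1: a = malloc(13) -> a = 0; heap: [0-12 ALLOC][13-38 FREE]
Op 2: b = malloc(9) -> b = 13; heap: [0-12 ALLOC][13-21 ALLOC][22-38 FREE]
Op 3: free(a) -> (freed a); heap: [0-12 FREE][13-21 ALLOC][22-38 FREE]
malloc(13): first-fit scan over [0-12 FREE][13-21 ALLOC][22-38 FREE] -> 0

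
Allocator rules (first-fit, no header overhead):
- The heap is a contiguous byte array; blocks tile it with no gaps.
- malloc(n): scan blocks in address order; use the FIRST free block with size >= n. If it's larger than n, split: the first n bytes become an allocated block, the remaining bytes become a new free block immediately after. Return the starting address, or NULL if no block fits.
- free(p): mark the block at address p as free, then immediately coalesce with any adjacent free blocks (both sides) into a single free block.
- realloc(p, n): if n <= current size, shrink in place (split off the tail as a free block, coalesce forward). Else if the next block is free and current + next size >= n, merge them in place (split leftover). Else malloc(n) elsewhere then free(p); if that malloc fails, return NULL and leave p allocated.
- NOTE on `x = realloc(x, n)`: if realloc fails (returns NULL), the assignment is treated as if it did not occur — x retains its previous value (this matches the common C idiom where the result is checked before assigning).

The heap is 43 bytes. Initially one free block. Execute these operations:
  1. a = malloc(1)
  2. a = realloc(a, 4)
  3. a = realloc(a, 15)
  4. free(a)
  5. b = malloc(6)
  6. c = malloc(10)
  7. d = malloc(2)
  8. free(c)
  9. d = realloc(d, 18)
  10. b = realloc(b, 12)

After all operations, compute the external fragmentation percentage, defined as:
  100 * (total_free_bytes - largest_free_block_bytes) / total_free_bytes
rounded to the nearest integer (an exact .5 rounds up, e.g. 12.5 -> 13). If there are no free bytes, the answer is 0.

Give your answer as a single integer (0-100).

Answer: 31

Derivation:
Op 1: a = malloc(1) -> a = 0; heap: [0-0 ALLOC][1-42 FREE]
Op 2: a = realloc(a, 4) -> a = 0; heap: [0-3 ALLOC][4-42 FREE]
Op 3: a = realloc(a, 15) -> a = 0; heap: [0-14 ALLOC][15-42 FREE]
Op 4: free(a) -> (freed a); heap: [0-42 FREE]
Op 5: b = malloc(6) -> b = 0; heap: [0-5 ALLOC][6-42 FREE]
Op 6: c = malloc(10) -> c = 6; heap: [0-5 ALLOC][6-15 ALLOC][16-42 FREE]
Op 7: d = malloc(2) -> d = 16; heap: [0-5 ALLOC][6-15 ALLOC][16-17 ALLOC][18-42 FREE]
Op 8: free(c) -> (freed c); heap: [0-5 ALLOC][6-15 FREE][16-17 ALLOC][18-42 FREE]
Op 9: d = realloc(d, 18) -> d = 16; heap: [0-5 ALLOC][6-15 FREE][16-33 ALLOC][34-42 FREE]
Op 10: b = realloc(b, 12) -> b = 0; heap: [0-11 ALLOC][12-15 FREE][16-33 ALLOC][34-42 FREE]
Free blocks: [4 9] total_free=13 largest=9 -> 100*(13-9)/13 = 400/13 ≈ 30.769 -> rounds to 31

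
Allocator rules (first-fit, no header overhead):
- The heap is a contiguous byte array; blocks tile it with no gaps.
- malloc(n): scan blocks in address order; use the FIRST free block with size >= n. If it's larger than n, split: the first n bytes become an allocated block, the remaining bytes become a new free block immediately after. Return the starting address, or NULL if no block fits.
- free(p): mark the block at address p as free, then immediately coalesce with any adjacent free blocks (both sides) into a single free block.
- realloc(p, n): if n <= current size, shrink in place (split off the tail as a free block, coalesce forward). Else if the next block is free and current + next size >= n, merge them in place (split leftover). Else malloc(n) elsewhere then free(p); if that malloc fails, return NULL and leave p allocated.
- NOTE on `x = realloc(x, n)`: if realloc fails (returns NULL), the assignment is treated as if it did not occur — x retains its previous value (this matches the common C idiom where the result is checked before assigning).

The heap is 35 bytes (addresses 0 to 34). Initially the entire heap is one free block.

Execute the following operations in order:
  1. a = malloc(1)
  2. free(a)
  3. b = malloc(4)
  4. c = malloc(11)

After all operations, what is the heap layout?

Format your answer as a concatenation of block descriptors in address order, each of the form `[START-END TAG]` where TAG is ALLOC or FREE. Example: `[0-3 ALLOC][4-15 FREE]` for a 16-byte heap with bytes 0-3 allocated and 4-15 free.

Op 1: a = malloc(1) -> a = 0; heap: [0-0 ALLOC][1-34 FREE]
Op 2: free(a) -> (freed a); heap: [0-34 FREE]
Op 3: b = malloc(4) -> b = 0; heap: [0-3 ALLOC][4-34 FREE]
Op 4: c = malloc(11) -> c = 4; heap: [0-3 ALLOC][4-14 ALLOC][15-34 FREE]

Answer: [0-3 ALLOC][4-14 ALLOC][15-34 FREE]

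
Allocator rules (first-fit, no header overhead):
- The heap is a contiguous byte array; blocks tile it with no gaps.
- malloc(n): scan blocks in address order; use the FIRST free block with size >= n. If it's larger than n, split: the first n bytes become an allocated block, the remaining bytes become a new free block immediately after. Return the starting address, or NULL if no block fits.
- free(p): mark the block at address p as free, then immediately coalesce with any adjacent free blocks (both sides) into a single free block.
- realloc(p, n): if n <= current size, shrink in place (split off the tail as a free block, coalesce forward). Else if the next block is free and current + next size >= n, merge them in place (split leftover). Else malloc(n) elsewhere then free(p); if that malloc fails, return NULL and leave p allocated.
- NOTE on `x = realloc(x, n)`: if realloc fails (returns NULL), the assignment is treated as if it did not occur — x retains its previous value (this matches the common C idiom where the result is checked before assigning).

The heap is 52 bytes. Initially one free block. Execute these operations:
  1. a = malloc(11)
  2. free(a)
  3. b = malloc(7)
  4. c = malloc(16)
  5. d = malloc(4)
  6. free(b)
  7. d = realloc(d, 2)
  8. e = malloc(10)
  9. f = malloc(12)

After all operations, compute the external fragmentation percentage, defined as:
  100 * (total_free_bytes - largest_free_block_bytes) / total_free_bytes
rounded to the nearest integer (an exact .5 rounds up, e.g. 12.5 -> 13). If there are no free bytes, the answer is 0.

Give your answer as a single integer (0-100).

Answer: 42

Derivation:
Op 1: a = malloc(11) -> a = 0; heap: [0-10 ALLOC][11-51 FREE]
Op 2: free(a) -> (freed a); heap: [0-51 FREE]
Op 3: b = malloc(7) -> b = 0; heap: [0-6 ALLOC][7-51 FREE]
Op 4: c = malloc(16) -> c = 7; heap: [0-6 ALLOC][7-22 ALLOC][23-51 FREE]
Op 5: d = malloc(4) -> d = 23; heap: [0-6 ALLOC][7-22 ALLOC][23-26 ALLOC][27-51 FREE]
Op 6: free(b) -> (freed b); heap: [0-6 FREE][7-22 ALLOC][23-26 ALLOC][27-51 FREE]
Op 7: d = realloc(d, 2) -> d = 23; heap: [0-6 FREE][7-22 ALLOC][23-24 ALLOC][25-51 FREE]
Op 8: e = malloc(10) -> e = 25; heap: [0-6 FREE][7-22 ALLOC][23-24 ALLOC][25-34 ALLOC][35-51 FREE]
Op 9: f = malloc(12) -> f = 35; heap: [0-6 FREE][7-22 ALLOC][23-24 ALLOC][25-34 ALLOC][35-46 ALLOC][47-51 FREE]
Free blocks: [7 5] total_free=12 largest=7 -> 100*(12-7)/12 = 500/12 ≈ 41.667 -> rounds to 42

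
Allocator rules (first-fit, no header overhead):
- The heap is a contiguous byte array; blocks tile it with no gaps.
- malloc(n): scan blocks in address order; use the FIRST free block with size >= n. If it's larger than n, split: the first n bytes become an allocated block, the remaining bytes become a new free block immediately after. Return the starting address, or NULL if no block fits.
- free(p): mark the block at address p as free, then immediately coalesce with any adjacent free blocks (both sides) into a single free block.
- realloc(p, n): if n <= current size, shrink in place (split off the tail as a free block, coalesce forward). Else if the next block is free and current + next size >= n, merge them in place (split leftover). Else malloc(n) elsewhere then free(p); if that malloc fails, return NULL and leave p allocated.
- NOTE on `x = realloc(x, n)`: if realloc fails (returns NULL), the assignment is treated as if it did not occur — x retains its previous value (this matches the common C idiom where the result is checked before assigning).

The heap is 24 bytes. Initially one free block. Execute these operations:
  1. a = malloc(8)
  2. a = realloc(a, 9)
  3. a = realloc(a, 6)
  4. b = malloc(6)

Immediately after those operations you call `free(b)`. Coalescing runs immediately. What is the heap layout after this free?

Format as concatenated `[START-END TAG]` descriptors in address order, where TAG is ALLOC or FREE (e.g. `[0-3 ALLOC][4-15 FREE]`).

Answer: [0-5 ALLOC][6-23 FREE]

Derivation:
Op 1: a = malloc(8) -> a = 0; heap: [0-7 ALLOC][8-23 FREE]
Op 2: a = realloc(a, 9) -> a = 0; heap: [0-8 ALLOC][9-23 FREE]
Op 3: a = realloc(a, 6) -> a = 0; heap: [0-5 ALLOC][6-23 FREE]
Op 4: b = malloc(6) -> b = 6; heap: [0-5 ALLOC][6-11 ALLOC][12-23 FREE]
free(b): b = 6 -> block [6-11 ALLOC]; mark free, coalesce with adjacent free neighbors -> [0-5 ALLOC][6-23 FREE]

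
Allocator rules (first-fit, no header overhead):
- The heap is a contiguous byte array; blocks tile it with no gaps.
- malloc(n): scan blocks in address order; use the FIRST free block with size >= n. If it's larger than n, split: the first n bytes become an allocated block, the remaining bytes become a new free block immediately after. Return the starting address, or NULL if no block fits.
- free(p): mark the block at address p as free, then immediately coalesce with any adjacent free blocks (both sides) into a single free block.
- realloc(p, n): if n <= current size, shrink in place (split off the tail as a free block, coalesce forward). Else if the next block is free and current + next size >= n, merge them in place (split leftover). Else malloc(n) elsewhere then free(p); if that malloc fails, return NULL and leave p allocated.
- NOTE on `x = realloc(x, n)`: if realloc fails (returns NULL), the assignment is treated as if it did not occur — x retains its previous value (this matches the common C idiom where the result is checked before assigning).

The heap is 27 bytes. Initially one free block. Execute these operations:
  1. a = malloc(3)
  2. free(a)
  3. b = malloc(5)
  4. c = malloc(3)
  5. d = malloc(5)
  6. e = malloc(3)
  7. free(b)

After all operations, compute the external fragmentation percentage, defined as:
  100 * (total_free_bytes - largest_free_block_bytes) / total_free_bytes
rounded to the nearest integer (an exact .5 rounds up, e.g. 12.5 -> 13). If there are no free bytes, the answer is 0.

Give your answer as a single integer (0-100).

Answer: 31

Derivation:
Op 1: a = malloc(3) -> a = 0; heap: [0-2 ALLOC][3-26 FREE]
Op 2: free(a) -> (freed a); heap: [0-26 FREE]
Op 3: b = malloc(5) -> b = 0; heap: [0-4 ALLOC][5-26 FREE]
Op 4: c = malloc(3) -> c = 5; heap: [0-4 ALLOC][5-7 ALLOC][8-26 FREE]
Op 5: d = malloc(5) -> d = 8; heap: [0-4 ALLOC][5-7 ALLOC][8-12 ALLOC][13-26 FREE]
Op 6: e = malloc(3) -> e = 13; heap: [0-4 ALLOC][5-7 ALLOC][8-12 ALLOC][13-15 ALLOC][16-26 FREE]
Op 7: free(b) -> (freed b); heap: [0-4 FREE][5-7 ALLOC][8-12 ALLOC][13-15 ALLOC][16-26 FREE]
Free blocks: [5 11] total_free=16 largest=11 -> 100*(16-11)/16 = 500/16 = 31.25 -> rounds to 31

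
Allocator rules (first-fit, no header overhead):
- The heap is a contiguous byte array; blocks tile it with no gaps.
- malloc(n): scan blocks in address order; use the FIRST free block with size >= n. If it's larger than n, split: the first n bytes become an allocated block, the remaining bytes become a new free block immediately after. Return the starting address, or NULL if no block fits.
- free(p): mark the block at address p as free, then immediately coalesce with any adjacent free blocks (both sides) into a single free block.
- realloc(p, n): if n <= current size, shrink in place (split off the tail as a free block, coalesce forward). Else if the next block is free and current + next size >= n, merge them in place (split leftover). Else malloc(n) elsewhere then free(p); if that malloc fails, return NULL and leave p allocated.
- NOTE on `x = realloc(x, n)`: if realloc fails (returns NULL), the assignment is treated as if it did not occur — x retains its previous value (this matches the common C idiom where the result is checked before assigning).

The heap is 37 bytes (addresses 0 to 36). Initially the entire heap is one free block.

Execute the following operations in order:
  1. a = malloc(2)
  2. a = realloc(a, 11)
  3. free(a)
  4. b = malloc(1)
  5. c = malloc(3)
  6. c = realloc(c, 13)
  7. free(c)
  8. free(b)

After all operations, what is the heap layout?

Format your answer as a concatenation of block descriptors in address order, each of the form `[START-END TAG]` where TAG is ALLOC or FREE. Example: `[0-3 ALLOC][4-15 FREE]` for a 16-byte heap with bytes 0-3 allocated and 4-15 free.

Op 1: a = malloc(2) -> a = 0; heap: [0-1 ALLOC][2-36 FREE]
Op 2: a = realloc(a, 11) -> a = 0; heap: [0-10 ALLOC][11-36 FREE]
Op 3: free(a) -> (freed a); heap: [0-36 FREE]
Op 4: b = malloc(1) -> b = 0; heap: [0-0 ALLOC][1-36 FREE]
Op 5: c = malloc(3) -> c = 1; heap: [0-0 ALLOC][1-3 ALLOC][4-36 FREE]
Op 6: c = realloc(c, 13) -> c = 1; heap: [0-0 ALLOC][1-13 ALLOC][14-36 FREE]
Op 7: free(c) -> (freed c); heap: [0-0 ALLOC][1-36 FREE]
Op 8: free(b) -> (freed b); heap: [0-36 FREE]

Answer: [0-36 FREE]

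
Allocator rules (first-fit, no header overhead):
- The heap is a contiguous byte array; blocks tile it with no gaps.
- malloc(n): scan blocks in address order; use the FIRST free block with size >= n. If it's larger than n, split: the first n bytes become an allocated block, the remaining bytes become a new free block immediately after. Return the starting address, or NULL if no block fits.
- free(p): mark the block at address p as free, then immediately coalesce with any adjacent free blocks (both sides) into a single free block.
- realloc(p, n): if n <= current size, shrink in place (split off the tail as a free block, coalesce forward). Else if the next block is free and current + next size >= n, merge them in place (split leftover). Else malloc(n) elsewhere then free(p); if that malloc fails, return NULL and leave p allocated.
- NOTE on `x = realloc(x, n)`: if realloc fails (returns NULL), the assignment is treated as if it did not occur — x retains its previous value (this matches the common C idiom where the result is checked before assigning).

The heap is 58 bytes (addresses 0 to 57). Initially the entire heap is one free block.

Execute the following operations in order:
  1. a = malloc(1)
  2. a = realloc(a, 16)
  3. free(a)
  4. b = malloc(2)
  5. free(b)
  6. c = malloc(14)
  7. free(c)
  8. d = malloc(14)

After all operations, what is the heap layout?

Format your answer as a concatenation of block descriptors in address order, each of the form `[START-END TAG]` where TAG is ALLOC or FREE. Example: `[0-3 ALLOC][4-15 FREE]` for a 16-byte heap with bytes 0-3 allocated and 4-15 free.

Op 1: a = malloc(1) -> a = 0; heap: [0-0 ALLOC][1-57 FREE]
Op 2: a = realloc(a, 16) -> a = 0; heap: [0-15 ALLOC][16-57 FREE]
Op 3: free(a) -> (freed a); heap: [0-57 FREE]
Op 4: b = malloc(2) -> b = 0; heap: [0-1 ALLOC][2-57 FREE]
Op 5: free(b) -> (freed b); heap: [0-57 FREE]
Op 6: c = malloc(14) -> c = 0; heap: [0-13 ALLOC][14-57 FREE]
Op 7: free(c) -> (freed c); heap: [0-57 FREE]
Op 8: d = malloc(14) -> d = 0; heap: [0-13 ALLOC][14-57 FREE]

Answer: [0-13 ALLOC][14-57 FREE]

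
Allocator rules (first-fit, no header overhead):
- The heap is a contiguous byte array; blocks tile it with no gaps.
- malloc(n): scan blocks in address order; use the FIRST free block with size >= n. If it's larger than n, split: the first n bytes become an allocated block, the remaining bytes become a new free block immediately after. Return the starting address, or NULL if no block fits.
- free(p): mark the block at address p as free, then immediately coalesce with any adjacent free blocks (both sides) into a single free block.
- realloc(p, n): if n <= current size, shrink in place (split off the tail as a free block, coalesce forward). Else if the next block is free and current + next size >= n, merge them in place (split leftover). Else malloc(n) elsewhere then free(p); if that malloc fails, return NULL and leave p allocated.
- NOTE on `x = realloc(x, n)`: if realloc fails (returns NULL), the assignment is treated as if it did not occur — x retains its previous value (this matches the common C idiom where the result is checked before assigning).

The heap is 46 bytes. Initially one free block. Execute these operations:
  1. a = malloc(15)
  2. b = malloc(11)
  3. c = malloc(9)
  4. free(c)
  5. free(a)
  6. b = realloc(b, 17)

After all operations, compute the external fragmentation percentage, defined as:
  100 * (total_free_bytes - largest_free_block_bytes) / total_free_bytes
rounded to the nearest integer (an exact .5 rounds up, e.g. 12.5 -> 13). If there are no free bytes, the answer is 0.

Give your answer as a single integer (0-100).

Answer: 48

Derivation:
Op 1: a = malloc(15) -> a = 0; heap: [0-14 ALLOC][15-45 FREE]
Op 2: b = malloc(11) -> b = 15; heap: [0-14 ALLOC][15-25 ALLOC][26-45 FREE]
Op 3: c = malloc(9) -> c = 26; heap: [0-14 ALLOC][15-25 ALLOC][26-34 ALLOC][35-45 FREE]
Op 4: free(c) -> (freed c); heap: [0-14 ALLOC][15-25 ALLOC][26-45 FREE]
Op 5: free(a) -> (freed a); heap: [0-14 FREE][15-25 ALLOC][26-45 FREE]
Op 6: b = realloc(b, 17) -> b = 15; heap: [0-14 FREE][15-31 ALLOC][32-45 FREE]
Free blocks: [15 14] total_free=29 largest=15 -> 100*(29-15)/29 = 1400/29 ≈ 48.276 -> rounds to 48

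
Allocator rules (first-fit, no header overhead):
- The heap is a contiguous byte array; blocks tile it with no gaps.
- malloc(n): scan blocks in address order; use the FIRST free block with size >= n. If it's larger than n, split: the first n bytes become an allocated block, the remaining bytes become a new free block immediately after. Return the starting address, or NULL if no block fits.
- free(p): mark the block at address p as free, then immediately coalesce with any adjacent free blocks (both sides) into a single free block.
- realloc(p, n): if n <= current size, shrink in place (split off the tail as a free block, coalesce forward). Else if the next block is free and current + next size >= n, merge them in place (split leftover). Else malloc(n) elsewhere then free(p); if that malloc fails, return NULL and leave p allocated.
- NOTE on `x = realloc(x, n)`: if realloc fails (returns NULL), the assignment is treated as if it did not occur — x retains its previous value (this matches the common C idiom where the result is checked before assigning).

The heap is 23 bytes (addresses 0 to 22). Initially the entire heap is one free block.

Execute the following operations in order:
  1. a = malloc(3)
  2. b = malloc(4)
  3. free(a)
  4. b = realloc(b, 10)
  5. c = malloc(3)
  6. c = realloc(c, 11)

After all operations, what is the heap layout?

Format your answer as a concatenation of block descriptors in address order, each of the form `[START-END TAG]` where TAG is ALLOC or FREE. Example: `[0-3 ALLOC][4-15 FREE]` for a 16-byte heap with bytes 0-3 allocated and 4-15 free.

Answer: [0-2 ALLOC][3-12 ALLOC][13-22 FREE]

Derivation:
Op 1: a = malloc(3) -> a = 0; heap: [0-2 ALLOC][3-22 FREE]
Op 2: b = malloc(4) -> b = 3; heap: [0-2 ALLOC][3-6 ALLOC][7-22 FREE]
Op 3: free(a) -> (freed a); heap: [0-2 FREE][3-6 ALLOC][7-22 FREE]
Op 4: b = realloc(b, 10) -> b = 3; heap: [0-2 FREE][3-12 ALLOC][13-22 FREE]
Op 5: c = malloc(3) -> c = 0; heap: [0-2 ALLOC][3-12 ALLOC][13-22 FREE]
Op 6: c = realloc(c, 11) -> NULL (c unchanged); heap: [0-2 ALLOC][3-12 ALLOC][13-22 FREE]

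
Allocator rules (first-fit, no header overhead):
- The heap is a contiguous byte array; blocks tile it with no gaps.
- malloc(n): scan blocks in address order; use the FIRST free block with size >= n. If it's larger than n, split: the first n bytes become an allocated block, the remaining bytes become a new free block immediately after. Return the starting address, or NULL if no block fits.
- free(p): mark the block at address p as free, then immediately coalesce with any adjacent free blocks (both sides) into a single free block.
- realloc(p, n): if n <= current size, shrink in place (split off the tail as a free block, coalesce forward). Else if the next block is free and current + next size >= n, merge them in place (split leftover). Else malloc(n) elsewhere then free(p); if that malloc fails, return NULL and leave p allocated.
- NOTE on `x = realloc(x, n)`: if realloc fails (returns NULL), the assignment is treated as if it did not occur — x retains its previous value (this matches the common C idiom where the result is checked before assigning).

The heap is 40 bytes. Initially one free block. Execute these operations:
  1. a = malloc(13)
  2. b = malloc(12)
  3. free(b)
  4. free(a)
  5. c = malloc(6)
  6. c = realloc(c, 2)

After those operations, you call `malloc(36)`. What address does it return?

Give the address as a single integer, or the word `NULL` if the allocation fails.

Answer: 2

Derivation:
Op 1: a = malloc(13) -> a = 0; heap: [0-12 ALLOC][13-39 FREE]
Op 2: b = malloc(12) -> b = 13; heap: [0-12 ALLOC][13-24 ALLOC][25-39 FREE]
Op 3: free(b) -> (freed b); heap: [0-12 ALLOC][13-39 FREE]
Op 4: free(a) -> (freed a); heap: [0-39 FREE]
Op 5: c = malloc(6) -> c = 0; heap: [0-5 ALLOC][6-39 FREE]
Op 6: c = realloc(c, 2) -> c = 0; heap: [0-1 ALLOC][2-39 FREE]
malloc(36): first-fit scan over [0-1 ALLOC][2-39 FREE] -> 2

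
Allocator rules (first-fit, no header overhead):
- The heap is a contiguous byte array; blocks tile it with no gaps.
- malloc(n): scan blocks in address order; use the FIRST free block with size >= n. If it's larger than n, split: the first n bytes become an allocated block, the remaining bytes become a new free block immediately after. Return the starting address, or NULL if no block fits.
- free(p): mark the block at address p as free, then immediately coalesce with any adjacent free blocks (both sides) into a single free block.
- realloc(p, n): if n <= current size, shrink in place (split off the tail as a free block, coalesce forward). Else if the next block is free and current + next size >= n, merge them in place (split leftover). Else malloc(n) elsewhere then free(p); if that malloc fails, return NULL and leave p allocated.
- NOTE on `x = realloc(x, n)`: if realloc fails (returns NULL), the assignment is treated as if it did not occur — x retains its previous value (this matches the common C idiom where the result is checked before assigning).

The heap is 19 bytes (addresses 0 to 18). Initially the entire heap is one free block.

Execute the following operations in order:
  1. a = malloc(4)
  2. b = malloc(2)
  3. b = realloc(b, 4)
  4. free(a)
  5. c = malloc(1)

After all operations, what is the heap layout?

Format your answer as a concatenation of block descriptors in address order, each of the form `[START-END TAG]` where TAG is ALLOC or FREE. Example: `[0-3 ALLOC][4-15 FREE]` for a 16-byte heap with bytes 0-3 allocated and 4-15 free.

Op 1: a = malloc(4) -> a = 0; heap: [0-3 ALLOC][4-18 FREE]
Op 2: b = malloc(2) -> b = 4; heap: [0-3 ALLOC][4-5 ALLOC][6-18 FREE]
Op 3: b = realloc(b, 4) -> b = 4; heap: [0-3 ALLOC][4-7 ALLOC][8-18 FREE]
Op 4: free(a) -> (freed a); heap: [0-3 FREE][4-7 ALLOC][8-18 FREE]
Op 5: c = malloc(1) -> c = 0; heap: [0-0 ALLOC][1-3 FREE][4-7 ALLOC][8-18 FREE]

Answer: [0-0 ALLOC][1-3 FREE][4-7 ALLOC][8-18 FREE]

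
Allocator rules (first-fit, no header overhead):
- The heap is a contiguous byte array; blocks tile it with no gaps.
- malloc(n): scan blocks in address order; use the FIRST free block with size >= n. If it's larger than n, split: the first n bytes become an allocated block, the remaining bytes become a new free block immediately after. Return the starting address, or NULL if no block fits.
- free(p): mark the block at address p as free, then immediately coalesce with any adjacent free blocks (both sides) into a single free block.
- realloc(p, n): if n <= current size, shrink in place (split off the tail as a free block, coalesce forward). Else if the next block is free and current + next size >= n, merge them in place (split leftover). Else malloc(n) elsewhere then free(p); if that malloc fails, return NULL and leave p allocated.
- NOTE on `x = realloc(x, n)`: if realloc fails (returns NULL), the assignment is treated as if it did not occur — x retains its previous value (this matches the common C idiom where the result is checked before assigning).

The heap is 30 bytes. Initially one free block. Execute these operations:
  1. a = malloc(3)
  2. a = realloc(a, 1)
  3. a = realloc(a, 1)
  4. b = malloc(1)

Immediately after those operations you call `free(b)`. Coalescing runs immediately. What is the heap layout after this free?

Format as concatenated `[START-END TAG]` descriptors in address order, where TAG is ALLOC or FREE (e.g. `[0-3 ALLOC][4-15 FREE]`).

Answer: [0-0 ALLOC][1-29 FREE]

Derivation:
Op 1: a = malloc(3) -> a = 0; heap: [0-2 ALLOC][3-29 FREE]
Op 2: a = realloc(a, 1) -> a = 0; heap: [0-0 ALLOC][1-29 FREE]
Op 3: a = realloc(a, 1) -> a = 0; heap: [0-0 ALLOC][1-29 FREE]
Op 4: b = malloc(1) -> b = 1; heap: [0-0 ALLOC][1-1 ALLOC][2-29 FREE]
free(b): b = 1 -> block [1-1 ALLOC]; mark free, coalesce with adjacent free neighbors -> [0-0 ALLOC][1-29 FREE]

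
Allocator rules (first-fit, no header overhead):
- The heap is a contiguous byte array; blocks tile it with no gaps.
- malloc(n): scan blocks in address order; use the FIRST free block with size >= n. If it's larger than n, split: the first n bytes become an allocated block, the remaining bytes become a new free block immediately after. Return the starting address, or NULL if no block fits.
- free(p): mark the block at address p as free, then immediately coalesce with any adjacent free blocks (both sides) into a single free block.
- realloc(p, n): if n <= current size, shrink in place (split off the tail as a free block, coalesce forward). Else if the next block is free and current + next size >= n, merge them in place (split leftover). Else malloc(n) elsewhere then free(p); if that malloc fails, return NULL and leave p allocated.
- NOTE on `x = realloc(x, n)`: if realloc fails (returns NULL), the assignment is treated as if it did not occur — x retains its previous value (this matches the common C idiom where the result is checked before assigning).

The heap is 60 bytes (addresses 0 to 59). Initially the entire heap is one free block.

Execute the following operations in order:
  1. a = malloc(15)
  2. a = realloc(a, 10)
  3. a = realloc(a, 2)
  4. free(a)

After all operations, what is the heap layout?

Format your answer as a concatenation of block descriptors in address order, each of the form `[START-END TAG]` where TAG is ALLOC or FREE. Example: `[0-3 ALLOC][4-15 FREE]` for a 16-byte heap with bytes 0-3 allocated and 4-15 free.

Answer: [0-59 FREE]

Derivation:
Op 1: a = malloc(15) -> a = 0; heap: [0-14 ALLOC][15-59 FREE]
Op 2: a = realloc(a, 10) -> a = 0; heap: [0-9 ALLOC][10-59 FREE]
Op 3: a = realloc(a, 2) -> a = 0; heap: [0-1 ALLOC][2-59 FREE]
Op 4: free(a) -> (freed a); heap: [0-59 FREE]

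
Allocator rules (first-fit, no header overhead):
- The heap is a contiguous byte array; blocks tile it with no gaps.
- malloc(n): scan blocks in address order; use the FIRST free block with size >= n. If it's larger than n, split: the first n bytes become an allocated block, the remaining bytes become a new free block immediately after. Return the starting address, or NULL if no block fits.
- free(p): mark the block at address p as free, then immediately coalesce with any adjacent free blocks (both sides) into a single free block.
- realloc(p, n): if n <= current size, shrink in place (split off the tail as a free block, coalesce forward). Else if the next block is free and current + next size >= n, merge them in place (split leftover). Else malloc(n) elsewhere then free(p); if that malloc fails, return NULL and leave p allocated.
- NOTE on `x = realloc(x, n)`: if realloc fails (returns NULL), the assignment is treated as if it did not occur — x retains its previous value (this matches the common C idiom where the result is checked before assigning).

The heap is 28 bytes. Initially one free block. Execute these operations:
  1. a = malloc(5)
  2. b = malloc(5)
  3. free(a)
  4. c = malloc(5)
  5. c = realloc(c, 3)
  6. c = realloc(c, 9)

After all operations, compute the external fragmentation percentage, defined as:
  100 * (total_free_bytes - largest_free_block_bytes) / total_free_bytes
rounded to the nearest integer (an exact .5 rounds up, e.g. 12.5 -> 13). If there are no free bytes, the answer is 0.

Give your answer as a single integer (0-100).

Answer: 36

Derivation:
Op 1: a = malloc(5) -> a = 0; heap: [0-4 ALLOC][5-27 FREE]
Op 2: b = malloc(5) -> b = 5; heap: [0-4 ALLOC][5-9 ALLOC][10-27 FREE]
Op 3: free(a) -> (freed a); heap: [0-4 FREE][5-9 ALLOC][10-27 FREE]
Op 4: c = malloc(5) -> c = 0; heap: [0-4 ALLOC][5-9 ALLOC][10-27 FREE]
Op 5: c = realloc(c, 3) -> c = 0; heap: [0-2 ALLOC][3-4 FREE][5-9 ALLOC][10-27 FREE]
Op 6: c = realloc(c, 9) -> c = 10; heap: [0-4 FREE][5-9 ALLOC][10-18 ALLOC][19-27 FREE]
Free blocks: [5 9] total_free=14 largest=9 -> 100*(14-9)/14 = 500/14 ≈ 35.714 -> rounds to 36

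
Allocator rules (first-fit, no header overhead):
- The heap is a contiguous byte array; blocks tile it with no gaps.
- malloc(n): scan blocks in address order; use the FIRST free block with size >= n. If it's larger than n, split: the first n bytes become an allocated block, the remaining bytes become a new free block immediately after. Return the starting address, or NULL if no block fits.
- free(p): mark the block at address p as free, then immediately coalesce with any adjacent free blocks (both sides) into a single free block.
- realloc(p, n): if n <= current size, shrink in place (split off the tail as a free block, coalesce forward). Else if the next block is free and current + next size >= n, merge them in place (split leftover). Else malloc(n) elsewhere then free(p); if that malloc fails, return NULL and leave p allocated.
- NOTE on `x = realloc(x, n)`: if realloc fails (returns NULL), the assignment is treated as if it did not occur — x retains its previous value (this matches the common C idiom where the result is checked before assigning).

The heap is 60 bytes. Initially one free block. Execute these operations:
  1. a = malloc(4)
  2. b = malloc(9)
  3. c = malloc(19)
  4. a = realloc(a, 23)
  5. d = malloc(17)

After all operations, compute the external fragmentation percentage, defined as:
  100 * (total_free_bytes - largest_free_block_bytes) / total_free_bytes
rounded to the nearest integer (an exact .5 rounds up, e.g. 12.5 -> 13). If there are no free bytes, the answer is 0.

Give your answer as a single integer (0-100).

Op 1: a = malloc(4) -> a = 0; heap: [0-3 ALLOC][4-59 FREE]
Op 2: b = malloc(9) -> b = 4; heap: [0-3 ALLOC][4-12 ALLOC][13-59 FREE]
Op 3: c = malloc(19) -> c = 13; heap: [0-3 ALLOC][4-12 ALLOC][13-31 ALLOC][32-59 FREE]
Op 4: a = realloc(a, 23) -> a = 32; heap: [0-3 FREE][4-12 ALLOC][13-31 ALLOC][32-54 ALLOC][55-59 FREE]
Op 5: d = malloc(17) -> d = NULL; heap: [0-3 FREE][4-12 ALLOC][13-31 ALLOC][32-54 ALLOC][55-59 FREE]
Free blocks: [4 5] total_free=9 largest=5 -> 100*(9-5)/9 = 400/9 ≈ 44.444 -> rounds to 44

Answer: 44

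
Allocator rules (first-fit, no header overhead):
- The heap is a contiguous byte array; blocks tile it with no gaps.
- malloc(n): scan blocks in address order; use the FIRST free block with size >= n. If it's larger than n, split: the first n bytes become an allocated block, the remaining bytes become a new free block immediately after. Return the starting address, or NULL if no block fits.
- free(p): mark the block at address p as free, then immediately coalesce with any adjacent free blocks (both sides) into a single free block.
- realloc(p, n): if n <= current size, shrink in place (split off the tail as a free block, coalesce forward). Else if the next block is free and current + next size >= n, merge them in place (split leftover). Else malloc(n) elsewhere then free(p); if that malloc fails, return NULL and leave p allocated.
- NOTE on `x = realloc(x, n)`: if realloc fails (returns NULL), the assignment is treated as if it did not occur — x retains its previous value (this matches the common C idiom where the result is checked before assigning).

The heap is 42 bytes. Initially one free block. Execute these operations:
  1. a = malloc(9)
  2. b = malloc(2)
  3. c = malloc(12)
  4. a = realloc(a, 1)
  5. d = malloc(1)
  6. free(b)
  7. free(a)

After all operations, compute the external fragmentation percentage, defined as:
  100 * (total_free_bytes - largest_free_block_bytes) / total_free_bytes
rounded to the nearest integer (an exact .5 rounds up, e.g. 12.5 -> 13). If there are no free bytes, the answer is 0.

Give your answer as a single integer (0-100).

Op 1: a = malloc(9) -> a = 0; heap: [0-8 ALLOC][9-41 FREE]
Op 2: b = malloc(2) -> b = 9; heap: [0-8 ALLOC][9-10 ALLOC][11-41 FREE]
Op 3: c = malloc(12) -> c = 11; heap: [0-8 ALLOC][9-10 ALLOC][11-22 ALLOC][23-41 FREE]
Op 4: a = realloc(a, 1) -> a = 0; heap: [0-0 ALLOC][1-8 FREE][9-10 ALLOC][11-22 ALLOC][23-41 FREE]
Op 5: d = malloc(1) -> d = 1; heap: [0-0 ALLOC][1-1 ALLOC][2-8 FREE][9-10 ALLOC][11-22 ALLOC][23-41 FREE]
Op 6: free(b) -> (freed b); heap: [0-0 ALLOC][1-1 ALLOC][2-10 FREE][11-22 ALLOC][23-41 FREE]
Op 7: free(a) -> (freed a); heap: [0-0 FREE][1-1 ALLOC][2-10 FREE][11-22 ALLOC][23-41 FREE]
Free blocks: [1 9 19] total_free=29 largest=19 -> 100*(29-19)/29 = 1000/29 ≈ 34.483 -> rounds to 34

Answer: 34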